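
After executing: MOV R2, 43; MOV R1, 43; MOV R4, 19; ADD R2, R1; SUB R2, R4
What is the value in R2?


Register state trace:
  MOV R2, 43  → R2 = 43
  MOV R1, 43  → R1 = 43
  MOV R4, 19  → R4 = 19
  ADD R2, R1  → R2 = 43 + 43 = 86
  SUB R2, R4  → R2 = 86 - 19 = 67
Final: R2 = 67

67


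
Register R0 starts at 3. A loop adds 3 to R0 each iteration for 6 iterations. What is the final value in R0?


Starting value: R0 = 3
  Iter 1: R0 = 3 + 3 = 6
  Iter 2: R0 = 6 + 3 = 9
  Iter 3: R0 = 9 + 3 = 12
  Iter 4: R0 = 12 + 3 = 15
  Iter 5: R0 = 15 + 3 = 18
  Iter 6: R0 = 18 + 3 = 21
Final: R0 = 21

21


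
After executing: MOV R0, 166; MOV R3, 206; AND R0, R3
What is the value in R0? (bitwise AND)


Register state trace:
  MOV R0, 166  → R0 = 166 (0b10100110)
  MOV R3, 206  → R3 = 206 (0b11001110)
  AND R0, R3  → R0 = 166 AND 206 = 134 (0b10000110)
Final: R0 = 134

134


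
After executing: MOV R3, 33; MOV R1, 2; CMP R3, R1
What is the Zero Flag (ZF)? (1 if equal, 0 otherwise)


Register state trace:
  MOV R3, 33  → R3 = 33
  MOV R1, 2  → R1 = 2
  CMP R3, R1  → computes 33 - 2 = 31
  Result is nonzero, so values are not equal
ZF = 0

0


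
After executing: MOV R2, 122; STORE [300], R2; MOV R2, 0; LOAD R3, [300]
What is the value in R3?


Register and memory trace:
  MOV R2, 122  → R2 = 122
  STORE [300], R2  → mem[300] = 122
  MOV R2, 0  → R2 = 0
  LOAD R3, [300]  → R3 = mem[300] = 122
Final: R3 = 122

122


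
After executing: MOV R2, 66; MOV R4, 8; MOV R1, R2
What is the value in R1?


Register state trace:
  MOV R2, 66  → R2 = 66
  MOV R4, 8  → R4 = 8
  MOV R1, R2  → R1 = 66
Final: R1 = 66

66


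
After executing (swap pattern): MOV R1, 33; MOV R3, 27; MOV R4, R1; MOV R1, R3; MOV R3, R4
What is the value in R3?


Register state trace (swap pattern):
  MOV R1, 33  → R1 = 33
  MOV R3, 27  → R3 = 27
  MOV R4, R1  → R4 = 33  (save R1)
  MOV R1, R3  → R1 = 27  (R1 gets R3's value)
  MOV R3, R4  → R3 = 33  (R3 gets saved value)
Final: R3 = 33

33


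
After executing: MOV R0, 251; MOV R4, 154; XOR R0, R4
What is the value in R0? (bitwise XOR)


Register state trace:
  MOV R0, 251  → R0 = 251 (0b11111011)
  MOV R4, 154  → R4 = 154 (0b10011010)
  XOR R0, R4  → R0 = 251 XOR 154 = 97 (0b01100001)
Final: R0 = 97

97


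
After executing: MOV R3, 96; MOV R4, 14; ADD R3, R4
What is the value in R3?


Register state trace:
  MOV R3, 96  → R3 = 96
  MOV R4, 14  → R4 = 14
  ADD R3, R4  → R3 = 96 + 14 = 110
Final: R3 = 110

110


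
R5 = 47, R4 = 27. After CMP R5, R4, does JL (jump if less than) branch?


Trace:
  R5 = 47, R4 = 27
  CMP R5, R4  → compares 47 vs 27
  JL checks: is 47 less than 27?
  47 > 27, so condition is false
Branch taken: No

No


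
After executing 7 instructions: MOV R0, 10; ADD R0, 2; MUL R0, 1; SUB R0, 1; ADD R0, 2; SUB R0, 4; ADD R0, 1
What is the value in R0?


Register state trace:
  MOV R0, 10  → R0 = 10
  ADD R0, 2  → R0 = 10 + 2 = 12
  MUL R0, 1  → R0 = 12 * 1 = 12
  SUB R0, 1  → R0 = 12 - 1 = 11
  ADD R0, 2  → R0 = 11 + 2 = 13
  SUB R0, 4  → R0 = 13 - 4 = 9
  ADD R0, 1  → R0 = 9 + 1 = 10
Final: R0 = 10

10


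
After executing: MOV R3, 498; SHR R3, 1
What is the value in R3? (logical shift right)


Register state trace:
  MOV R3, 498  → R3 = 498
  SHR R3, 1  → R3 = 498 >> 1 = 498 // 2^1 = 249
Final: R3 = 249

249


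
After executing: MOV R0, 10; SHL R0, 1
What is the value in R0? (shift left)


Register state trace:
  MOV R0, 10  → R0 = 10
  SHL R0, 1  → R0 = 10 << 1 = 10 * 2^1 = 20
Final: R0 = 20

20


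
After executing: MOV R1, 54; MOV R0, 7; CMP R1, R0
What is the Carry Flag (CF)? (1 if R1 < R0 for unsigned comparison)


Register state trace:
  MOV R1, 54  → R1 = 54
  MOV R0, 7  → R0 = 7
  CMP R1, R0  → unsigned 54 - 7: no borrow
  54 >= 7, so CF = 0
CF = 0

0


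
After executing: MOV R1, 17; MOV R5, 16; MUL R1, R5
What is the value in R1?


Register state trace:
  MOV R1, 17  → R1 = 17
  MOV R5, 16  → R5 = 16
  MUL R1, R5  → R1 = 17 * 16 = 272
Final: R1 = 272

272


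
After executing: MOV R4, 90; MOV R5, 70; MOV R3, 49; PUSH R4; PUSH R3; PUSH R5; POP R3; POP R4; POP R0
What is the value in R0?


Stack trace (top is rightmost):
  MOV R4, 90  → R4 = 90
  MOV R5, 70  → R5 = 70
  MOV R3, 49  → R3 = 49
  PUSH R4  → stack: [90]
  PUSH R3  → stack: [90, 49]
  PUSH R5  → stack: [90, 49, 70]
  POP R3  → R3 = 70, stack: [90, 49]
  POP R4  → R4 = 49, stack: [90]
  POP R0  → R0 = 90, stack: []
Final: R0 = 90

90


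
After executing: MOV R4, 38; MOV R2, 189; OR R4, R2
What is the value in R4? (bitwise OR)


Register state trace:
  MOV R4, 38  → R4 = 38 (0b00100110)
  MOV R2, 189  → R2 = 189 (0b10111101)
  OR R4, R2   → R4 = 38 OR 189 = 191 (0b10111111)
Final: R4 = 191

191


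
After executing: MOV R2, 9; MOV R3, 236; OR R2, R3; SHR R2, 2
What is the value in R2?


Register state trace:
  MOV R2, 9  → R2 = 9 (0b00001001)
  MOV R3, 236  → R3 = 236 (0b11101100)
  OR R2, R3  → R2 = 9 OR 236 = 237 (0b11101101)
  SHR R2, 2  → R2 = 237 >> 2 = 59
Final: R2 = 59

59


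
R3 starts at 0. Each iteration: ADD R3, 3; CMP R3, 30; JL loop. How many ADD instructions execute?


Loop trace (R3 starts at 0, target 30, step 3):
  ADD #1: R3 = 0 + 3 = 3  → 3 < 30, loop
  ADD #2: R3 = 3 + 3 = 6  → 6 < 30, loop
  ADD #3: R3 = 6 + 3 = 9  → 9 < 30, loop
  ADD #4: R3 = 9 + 3 = 12  → 12 < 30, loop
  ADD #5: R3 = 12 + 3 = 15  → 15 < 30, loop
  ADD #6: R3 = 15 + 3 = 18  → 18 < 30, loop
  ADD #7: R3 = 18 + 3 = 21  → 21 < 30, loop
  ADD #8: R3 = 21 + 3 = 24  → 24 < 30, loop
  ADD #9: R3 = 24 + 3 = 27  → 27 < 30, loop
  ADD #10: R3 = 27 + 3 = 30  → 30 >= 30, exit
Total ADD instructions: 10

10


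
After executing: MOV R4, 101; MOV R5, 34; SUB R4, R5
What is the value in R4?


Register state trace:
  MOV R4, 101  → R4 = 101
  MOV R5, 34  → R5 = 34
  SUB R4, R5  → R4 = 101 - 34 = 67
Final: R4 = 67

67


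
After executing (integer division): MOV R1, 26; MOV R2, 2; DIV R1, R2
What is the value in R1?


Register state trace:
  MOV R1, 26  → R1 = 26
  MOV R2, 2  → R2 = 2
  DIV R1, R2  → R1 = 26 // 2 = 13
Final: R1 = 13

13


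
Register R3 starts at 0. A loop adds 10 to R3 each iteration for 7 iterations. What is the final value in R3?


Starting value: R3 = 0
  Iter 1: R3 = 0 + 10 = 10
  Iter 2: R3 = 10 + 10 = 20
  Iter 3: R3 = 20 + 10 = 30
  Iter 4: R3 = 30 + 10 = 40
  Iter 5: R3 = 40 + 10 = 50
  Iter 6: R3 = 50 + 10 = 60
  Iter 7: R3 = 60 + 10 = 70
Final: R3 = 70

70


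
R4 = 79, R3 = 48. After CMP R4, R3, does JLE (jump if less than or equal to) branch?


Trace:
  R4 = 79, R3 = 48
  CMP R4, R3  → compares 79 vs 48
  JLE checks: is 79 less than or equal to 48?
  79 > 48, so condition is false
Branch taken: No

No


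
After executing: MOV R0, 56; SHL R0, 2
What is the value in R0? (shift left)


Register state trace:
  MOV R0, 56  → R0 = 56
  SHL R0, 2  → R0 = 56 << 2 = 56 * 2^2 = 224
Final: R0 = 224

224


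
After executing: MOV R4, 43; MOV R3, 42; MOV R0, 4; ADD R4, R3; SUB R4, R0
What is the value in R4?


Register state trace:
  MOV R4, 43  → R4 = 43
  MOV R3, 42  → R3 = 42
  MOV R0, 4  → R0 = 4
  ADD R4, R3  → R4 = 43 + 42 = 85
  SUB R4, R0  → R4 = 85 - 4 = 81
Final: R4 = 81

81


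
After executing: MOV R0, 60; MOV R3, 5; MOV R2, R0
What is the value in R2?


Register state trace:
  MOV R0, 60  → R0 = 60
  MOV R3, 5  → R3 = 5
  MOV R2, R0  → R2 = 60
Final: R2 = 60

60


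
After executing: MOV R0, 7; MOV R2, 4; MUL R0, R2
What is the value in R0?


Register state trace:
  MOV R0, 7  → R0 = 7
  MOV R2, 4  → R2 = 4
  MUL R0, R2  → R0 = 7 * 4 = 28
Final: R0 = 28

28


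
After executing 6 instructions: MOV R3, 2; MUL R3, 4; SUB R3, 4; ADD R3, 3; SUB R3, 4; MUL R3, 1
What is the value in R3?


Register state trace:
  MOV R3, 2  → R3 = 2
  MUL R3, 4  → R3 = 2 * 4 = 8
  SUB R3, 4  → R3 = 8 - 4 = 4
  ADD R3, 3  → R3 = 4 + 3 = 7
  SUB R3, 4  → R3 = 7 - 4 = 3
  MUL R3, 1  → R3 = 3 * 1 = 3
Final: R3 = 3

3


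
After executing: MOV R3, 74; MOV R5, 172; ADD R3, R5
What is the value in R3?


Register state trace:
  MOV R3, 74  → R3 = 74
  MOV R5, 172  → R5 = 172
  ADD R3, R5  → R3 = 74 + 172 = 246
Final: R3 = 246

246


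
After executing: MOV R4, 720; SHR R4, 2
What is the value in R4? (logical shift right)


Register state trace:
  MOV R4, 720  → R4 = 720
  SHR R4, 2  → R4 = 720 >> 2 = 720 // 2^2 = 180
Final: R4 = 180

180


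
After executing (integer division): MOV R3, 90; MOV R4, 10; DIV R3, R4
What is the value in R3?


Register state trace:
  MOV R3, 90  → R3 = 90
  MOV R4, 10  → R4 = 10
  DIV R3, R4  → R3 = 90 // 10 = 9
Final: R3 = 9

9


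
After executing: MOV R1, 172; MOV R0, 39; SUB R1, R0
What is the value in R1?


Register state trace:
  MOV R1, 172  → R1 = 172
  MOV R0, 39  → R0 = 39
  SUB R1, R0  → R1 = 172 - 39 = 133
Final: R1 = 133

133


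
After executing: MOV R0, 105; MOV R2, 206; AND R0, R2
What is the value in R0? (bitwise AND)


Register state trace:
  MOV R0, 105  → R0 = 105 (0b01101001)
  MOV R2, 206  → R2 = 206 (0b11001110)
  AND R0, R2  → R0 = 105 AND 206 = 72 (0b01001000)
Final: R0 = 72

72


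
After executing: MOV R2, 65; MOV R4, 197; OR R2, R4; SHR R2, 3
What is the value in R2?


Register state trace:
  MOV R2, 65  → R2 = 65 (0b01000001)
  MOV R4, 197  → R4 = 197 (0b11000101)
  OR R2, R4  → R2 = 65 OR 197 = 197 (0b11000101)
  SHR R2, 3  → R2 = 197 >> 3 = 24
Final: R2 = 24

24


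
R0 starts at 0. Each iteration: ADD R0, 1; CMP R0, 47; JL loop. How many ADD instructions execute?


Loop trace (R0 starts at 0, target 47, step 1):
  ADD #1: R0 = 0 + 1 = 1  → 1 < 47, loop
  ADD #2: R0 = 1 + 1 = 2  → 2 < 47, loop
  ADD #3: R0 = 2 + 1 = 3  → 3 < 47, loop
  ADD #4: R0 = 3 + 1 = 4  → 4 < 47, loop
  ADD #5: R0 = 4 + 1 = 5  → 5 < 47, loop
  ADD #6: R0 = 5 + 1 = 6  → 6 < 47, loop
  ADD #7: R0 = 6 + 1 = 7  → 7 < 47, loop
  ADD #8: R0 = 7 + 1 = 8  → 8 < 47, loop
  ADD #9: R0 = 8 + 1 = 9  → 9 < 47, loop
  ADD #10: R0 = 9 + 1 = 10  → 10 < 47, loop
  ADD #11: R0 = 10 + 1 = 11  → 11 < 47, loop
  ADD #12: R0 = 11 + 1 = 12  → 12 < 47, loop
  ADD #13: R0 = 12 + 1 = 13  → 13 < 47, loop
  ADD #14: R0 = 13 + 1 = 14  → 14 < 47, loop
  ADD #15: R0 = 14 + 1 = 15  → 15 < 47, loop
  ADD #16: R0 = 15 + 1 = 16  → 16 < 47, loop
  ADD #17: R0 = 16 + 1 = 17  → 17 < 47, loop
  ADD #18: R0 = 17 + 1 = 18  → 18 < 47, loop
  ADD #19: R0 = 18 + 1 = 19  → 19 < 47, loop
  ADD #20: R0 = 19 + 1 = 20  → 20 < 47, loop
  ADD #21: R0 = 20 + 1 = 21  → 21 < 47, loop
  ADD #22: R0 = 21 + 1 = 22  → 22 < 47, loop
  ADD #23: R0 = 22 + 1 = 23  → 23 < 47, loop
  ADD #24: R0 = 23 + 1 = 24  → 24 < 47, loop
  ADD #25: R0 = 24 + 1 = 25  → 25 < 47, loop
  ADD #26: R0 = 25 + 1 = 26  → 26 < 47, loop
  ADD #27: R0 = 26 + 1 = 27  → 27 < 47, loop
  ADD #28: R0 = 27 + 1 = 28  → 28 < 47, loop
  ADD #29: R0 = 28 + 1 = 29  → 29 < 47, loop
  ADD #30: R0 = 29 + 1 = 30  → 30 < 47, loop
  ADD #31: R0 = 30 + 1 = 31  → 31 < 47, loop
  ADD #32: R0 = 31 + 1 = 32  → 32 < 47, loop
  ADD #33: R0 = 32 + 1 = 33  → 33 < 47, loop
  ADD #34: R0 = 33 + 1 = 34  → 34 < 47, loop
  ADD #35: R0 = 34 + 1 = 35  → 35 < 47, loop
  ADD #36: R0 = 35 + 1 = 36  → 36 < 47, loop
  ADD #37: R0 = 36 + 1 = 37  → 37 < 47, loop
  ADD #38: R0 = 37 + 1 = 38  → 38 < 47, loop
  ADD #39: R0 = 38 + 1 = 39  → 39 < 47, loop
  ADD #40: R0 = 39 + 1 = 40  → 40 < 47, loop
  ADD #41: R0 = 40 + 1 = 41  → 41 < 47, loop
  ADD #42: R0 = 41 + 1 = 42  → 42 < 47, loop
  ADD #43: R0 = 42 + 1 = 43  → 43 < 47, loop
  ADD #44: R0 = 43 + 1 = 44  → 44 < 47, loop
  ADD #45: R0 = 44 + 1 = 45  → 45 < 47, loop
  ADD #46: R0 = 45 + 1 = 46  → 46 < 47, loop
  ADD #47: R0 = 46 + 1 = 47  → 47 >= 47, exit
Total ADD instructions: 47

47


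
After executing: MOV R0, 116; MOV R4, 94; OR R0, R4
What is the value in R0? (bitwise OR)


Register state trace:
  MOV R0, 116  → R0 = 116 (0b01110100)
  MOV R4, 94  → R4 = 94 (0b01011110)
  OR R0, R4   → R0 = 116 OR 94 = 126 (0b01111110)
Final: R0 = 126

126


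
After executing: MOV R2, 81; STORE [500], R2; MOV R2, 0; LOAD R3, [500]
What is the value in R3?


Register and memory trace:
  MOV R2, 81  → R2 = 81
  STORE [500], R2  → mem[500] = 81
  MOV R2, 0  → R2 = 0
  LOAD R3, [500]  → R3 = mem[500] = 81
Final: R3 = 81

81


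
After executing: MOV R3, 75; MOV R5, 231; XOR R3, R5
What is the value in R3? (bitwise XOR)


Register state trace:
  MOV R3, 75  → R3 = 75 (0b01001011)
  MOV R5, 231  → R5 = 231 (0b11100111)
  XOR R3, R5  → R3 = 75 XOR 231 = 172 (0b10101100)
Final: R3 = 172

172


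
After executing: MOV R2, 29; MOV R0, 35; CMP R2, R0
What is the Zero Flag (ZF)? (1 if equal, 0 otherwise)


Register state trace:
  MOV R2, 29  → R2 = 29
  MOV R0, 35  → R0 = 35
  CMP R2, R0  → computes 29 - 35 = -6
  Result is nonzero, so values are not equal
ZF = 0

0


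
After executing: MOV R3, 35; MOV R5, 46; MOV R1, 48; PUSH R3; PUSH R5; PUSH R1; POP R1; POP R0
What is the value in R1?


Stack trace (top is rightmost):
  MOV R3, 35  → R3 = 35
  MOV R5, 46  → R5 = 46
  MOV R1, 48  → R1 = 48
  PUSH R3  → stack: [35]
  PUSH R5  → stack: [35, 46]
  PUSH R1  → stack: [35, 46, 48]
  POP R1  → R1 = 48, stack: [35, 46]
  POP R0  → R0 = 46, stack: [35]
Final: R1 = 48

48


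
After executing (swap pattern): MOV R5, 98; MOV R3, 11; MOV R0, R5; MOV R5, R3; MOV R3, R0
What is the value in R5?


Register state trace (swap pattern):
  MOV R5, 98  → R5 = 98
  MOV R3, 11  → R3 = 11
  MOV R0, R5  → R0 = 98  (save R5)
  MOV R5, R3  → R5 = 11  (R5 gets R3's value)
  MOV R3, R0  → R3 = 98  (R3 gets saved value)
Final: R5 = 11

11


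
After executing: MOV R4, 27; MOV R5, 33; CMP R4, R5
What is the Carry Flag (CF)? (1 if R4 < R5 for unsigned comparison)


Register state trace:
  MOV R4, 27  → R4 = 27
  MOV R5, 33  → R5 = 33
  CMP R4, R5  → unsigned 27 - 33: borrow occurs
  27 < 33, so CF = 1
CF = 1

1


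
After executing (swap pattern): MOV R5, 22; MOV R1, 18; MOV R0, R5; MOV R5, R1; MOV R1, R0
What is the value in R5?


Register state trace (swap pattern):
  MOV R5, 22  → R5 = 22
  MOV R1, 18  → R1 = 18
  MOV R0, R5  → R0 = 22  (save R5)
  MOV R5, R1  → R5 = 18  (R5 gets R1's value)
  MOV R1, R0  → R1 = 22  (R1 gets saved value)
Final: R5 = 18

18


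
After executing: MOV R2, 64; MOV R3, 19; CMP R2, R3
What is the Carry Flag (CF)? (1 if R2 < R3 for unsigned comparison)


Register state trace:
  MOV R2, 64  → R2 = 64
  MOV R3, 19  → R3 = 19
  CMP R2, R3  → unsigned 64 - 19: no borrow
  64 >= 19, so CF = 0
CF = 0

0


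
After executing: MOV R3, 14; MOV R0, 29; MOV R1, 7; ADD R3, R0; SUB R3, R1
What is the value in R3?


Register state trace:
  MOV R3, 14  → R3 = 14
  MOV R0, 29  → R0 = 29
  MOV R1, 7  → R1 = 7
  ADD R3, R0  → R3 = 14 + 29 = 43
  SUB R3, R1  → R3 = 43 - 7 = 36
Final: R3 = 36

36


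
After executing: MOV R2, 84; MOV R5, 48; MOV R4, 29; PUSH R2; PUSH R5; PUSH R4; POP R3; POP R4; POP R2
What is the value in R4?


Stack trace (top is rightmost):
  MOV R2, 84  → R2 = 84
  MOV R5, 48  → R5 = 48
  MOV R4, 29  → R4 = 29
  PUSH R2  → stack: [84]
  PUSH R5  → stack: [84, 48]
  PUSH R4  → stack: [84, 48, 29]
  POP R3  → R3 = 29, stack: [84, 48]
  POP R4  → R4 = 48, stack: [84]
  POP R2  → R2 = 84, stack: []
Final: R4 = 48

48


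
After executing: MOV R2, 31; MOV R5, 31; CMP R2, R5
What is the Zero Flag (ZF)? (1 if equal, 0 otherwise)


Register state trace:
  MOV R2, 31  → R2 = 31
  MOV R5, 31  → R5 = 31
  CMP R2, R5  → computes 31 - 31 = 0
  Result is zero, so values are equal
ZF = 1

1


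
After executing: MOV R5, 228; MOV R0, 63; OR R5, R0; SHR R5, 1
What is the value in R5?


Register state trace:
  MOV R5, 228  → R5 = 228 (0b11100100)
  MOV R0, 63  → R0 = 63 (0b00111111)
  OR R5, R0  → R5 = 228 OR 63 = 255 (0b11111111)
  SHR R5, 1  → R5 = 255 >> 1 = 127
Final: R5 = 127

127


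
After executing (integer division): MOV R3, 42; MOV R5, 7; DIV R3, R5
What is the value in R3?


Register state trace:
  MOV R3, 42  → R3 = 42
  MOV R5, 7  → R5 = 7
  DIV R3, R5  → R3 = 42 // 7 = 6
Final: R3 = 6

6


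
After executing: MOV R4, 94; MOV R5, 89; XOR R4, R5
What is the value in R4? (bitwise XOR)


Register state trace:
  MOV R4, 94  → R4 = 94 (0b01011110)
  MOV R5, 89  → R5 = 89 (0b01011001)
  XOR R4, R5  → R4 = 94 XOR 89 = 7 (0b00000111)
Final: R4 = 7

7


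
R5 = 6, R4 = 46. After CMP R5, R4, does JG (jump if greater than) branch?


Trace:
  R5 = 6, R4 = 46
  CMP R5, R4  → compares 6 vs 46
  JG checks: is 6 greater than 46?
  6 < 46, so condition is false
Branch taken: No

No


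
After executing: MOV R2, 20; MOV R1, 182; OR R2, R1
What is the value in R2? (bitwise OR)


Register state trace:
  MOV R2, 20  → R2 = 20 (0b00010100)
  MOV R1, 182  → R1 = 182 (0b10110110)
  OR R2, R1   → R2 = 20 OR 182 = 182 (0b10110110)
Final: R2 = 182

182


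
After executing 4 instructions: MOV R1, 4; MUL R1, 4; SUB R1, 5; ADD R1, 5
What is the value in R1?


Register state trace:
  MOV R1, 4  → R1 = 4
  MUL R1, 4  → R1 = 4 * 4 = 16
  SUB R1, 5  → R1 = 16 - 5 = 11
  ADD R1, 5  → R1 = 11 + 5 = 16
Final: R1 = 16

16


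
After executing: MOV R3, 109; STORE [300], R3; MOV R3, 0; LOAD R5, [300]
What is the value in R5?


Register and memory trace:
  MOV R3, 109  → R3 = 109
  STORE [300], R3  → mem[300] = 109
  MOV R3, 0  → R3 = 0
  LOAD R5, [300]  → R5 = mem[300] = 109
Final: R5 = 109

109


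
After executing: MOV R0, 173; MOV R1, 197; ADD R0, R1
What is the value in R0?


Register state trace:
  MOV R0, 173  → R0 = 173
  MOV R1, 197  → R1 = 197
  ADD R0, R1  → R0 = 173 + 197 = 370
Final: R0 = 370

370


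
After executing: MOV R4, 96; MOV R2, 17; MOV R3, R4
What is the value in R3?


Register state trace:
  MOV R4, 96  → R4 = 96
  MOV R2, 17  → R2 = 17
  MOV R3, R4  → R3 = 96
Final: R3 = 96

96


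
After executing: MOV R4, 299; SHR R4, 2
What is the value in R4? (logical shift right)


Register state trace:
  MOV R4, 299  → R4 = 299
  SHR R4, 2  → R4 = 299 >> 2 = 299 // 2^2 = 74
Final: R4 = 74

74


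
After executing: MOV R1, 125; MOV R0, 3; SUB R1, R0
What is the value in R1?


Register state trace:
  MOV R1, 125  → R1 = 125
  MOV R0, 3  → R0 = 3
  SUB R1, R0  → R1 = 125 - 3 = 122
Final: R1 = 122

122


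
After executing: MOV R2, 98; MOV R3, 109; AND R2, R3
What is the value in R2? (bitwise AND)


Register state trace:
  MOV R2, 98  → R2 = 98 (0b01100010)
  MOV R3, 109  → R3 = 109 (0b01101101)
  AND R2, R3  → R2 = 98 AND 109 = 96 (0b01100000)
Final: R2 = 96

96


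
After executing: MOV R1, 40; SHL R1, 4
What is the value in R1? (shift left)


Register state trace:
  MOV R1, 40  → R1 = 40
  SHL R1, 4  → R1 = 40 << 4 = 40 * 2^4 = 640
Final: R1 = 640

640


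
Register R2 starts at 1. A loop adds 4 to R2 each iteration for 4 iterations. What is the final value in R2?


Starting value: R2 = 1
  Iter 1: R2 = 1 + 4 = 5
  Iter 2: R2 = 5 + 4 = 9
  Iter 3: R2 = 9 + 4 = 13
  Iter 4: R2 = 13 + 4 = 17
Final: R2 = 17

17


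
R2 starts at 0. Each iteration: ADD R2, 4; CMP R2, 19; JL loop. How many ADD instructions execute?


Loop trace (R2 starts at 0, target 19, step 4):
  ADD #1: R2 = 0 + 4 = 4  → 4 < 19, loop
  ADD #2: R2 = 4 + 4 = 8  → 8 < 19, loop
  ADD #3: R2 = 8 + 4 = 12  → 12 < 19, loop
  ADD #4: R2 = 12 + 4 = 16  → 16 < 19, loop
  ADD #5: R2 = 16 + 4 = 20  → 20 >= 19, exit
Total ADD instructions: 5

5


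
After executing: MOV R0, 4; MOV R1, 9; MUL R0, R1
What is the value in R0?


Register state trace:
  MOV R0, 4  → R0 = 4
  MOV R1, 9  → R1 = 9
  MUL R0, R1  → R0 = 4 * 9 = 36
Final: R0 = 36

36


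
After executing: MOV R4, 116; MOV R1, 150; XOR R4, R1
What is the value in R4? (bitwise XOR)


Register state trace:
  MOV R4, 116  → R4 = 116 (0b01110100)
  MOV R1, 150  → R1 = 150 (0b10010110)
  XOR R4, R1  → R4 = 116 XOR 150 = 226 (0b11100010)
Final: R4 = 226

226


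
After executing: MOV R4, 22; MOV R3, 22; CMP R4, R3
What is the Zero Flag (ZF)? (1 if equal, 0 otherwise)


Register state trace:
  MOV R4, 22  → R4 = 22
  MOV R3, 22  → R3 = 22
  CMP R4, R3  → computes 22 - 22 = 0
  Result is zero, so values are equal
ZF = 1

1


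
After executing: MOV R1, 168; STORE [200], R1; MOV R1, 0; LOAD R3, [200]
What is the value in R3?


Register and memory trace:
  MOV R1, 168  → R1 = 168
  STORE [200], R1  → mem[200] = 168
  MOV R1, 0  → R1 = 0
  LOAD R3, [200]  → R3 = mem[200] = 168
Final: R3 = 168

168


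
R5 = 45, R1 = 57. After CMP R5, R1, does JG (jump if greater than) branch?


Trace:
  R5 = 45, R1 = 57
  CMP R5, R1  → compares 45 vs 57
  JG checks: is 45 greater than 57?
  45 < 57, so condition is false
Branch taken: No

No


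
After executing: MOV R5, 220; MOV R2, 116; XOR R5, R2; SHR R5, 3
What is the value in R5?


Register state trace:
  MOV R5, 220  → R5 = 220 (0b11011100)
  MOV R2, 116  → R2 = 116 (0b01110100)
  XOR R5, R2  → R5 = 220 XOR 116 = 168 (0b10101000)
  SHR R5, 3  → R5 = 168 >> 3 = 21
Final: R5 = 21

21


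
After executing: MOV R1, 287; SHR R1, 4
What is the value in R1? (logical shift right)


Register state trace:
  MOV R1, 287  → R1 = 287
  SHR R1, 4  → R1 = 287 >> 4 = 287 // 2^4 = 17
Final: R1 = 17

17


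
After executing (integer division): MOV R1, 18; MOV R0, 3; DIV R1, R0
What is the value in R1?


Register state trace:
  MOV R1, 18  → R1 = 18
  MOV R0, 3  → R0 = 3
  DIV R1, R0  → R1 = 18 // 3 = 6
Final: R1 = 6

6


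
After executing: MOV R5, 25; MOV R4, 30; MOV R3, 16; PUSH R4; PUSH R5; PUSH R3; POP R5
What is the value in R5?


Stack trace (top is rightmost):
  MOV R5, 25  → R5 = 25
  MOV R4, 30  → R4 = 30
  MOV R3, 16  → R3 = 16
  PUSH R4  → stack: [30]
  PUSH R5  → stack: [30, 25]
  PUSH R3  → stack: [30, 25, 16]
  POP R5  → R5 = 16, stack: [30, 25]
Final: R5 = 16

16


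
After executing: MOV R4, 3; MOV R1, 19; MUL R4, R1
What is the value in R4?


Register state trace:
  MOV R4, 3  → R4 = 3
  MOV R1, 19  → R1 = 19
  MUL R4, R1  → R4 = 3 * 19 = 57
Final: R4 = 57

57


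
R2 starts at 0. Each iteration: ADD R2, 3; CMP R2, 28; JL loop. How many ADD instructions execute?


Loop trace (R2 starts at 0, target 28, step 3):
  ADD #1: R2 = 0 + 3 = 3  → 3 < 28, loop
  ADD #2: R2 = 3 + 3 = 6  → 6 < 28, loop
  ADD #3: R2 = 6 + 3 = 9  → 9 < 28, loop
  ADD #4: R2 = 9 + 3 = 12  → 12 < 28, loop
  ADD #5: R2 = 12 + 3 = 15  → 15 < 28, loop
  ADD #6: R2 = 15 + 3 = 18  → 18 < 28, loop
  ADD #7: R2 = 18 + 3 = 21  → 21 < 28, loop
  ADD #8: R2 = 21 + 3 = 24  → 24 < 28, loop
  ADD #9: R2 = 24 + 3 = 27  → 27 < 28, loop
  ADD #10: R2 = 27 + 3 = 30  → 30 >= 28, exit
Total ADD instructions: 10

10


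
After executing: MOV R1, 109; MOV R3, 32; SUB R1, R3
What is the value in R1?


Register state trace:
  MOV R1, 109  → R1 = 109
  MOV R3, 32  → R3 = 32
  SUB R1, R3  → R1 = 109 - 32 = 77
Final: R1 = 77

77


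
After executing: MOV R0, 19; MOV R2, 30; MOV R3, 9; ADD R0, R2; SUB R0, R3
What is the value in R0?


Register state trace:
  MOV R0, 19  → R0 = 19
  MOV R2, 30  → R2 = 30
  MOV R3, 9  → R3 = 9
  ADD R0, R2  → R0 = 19 + 30 = 49
  SUB R0, R3  → R0 = 49 - 9 = 40
Final: R0 = 40

40


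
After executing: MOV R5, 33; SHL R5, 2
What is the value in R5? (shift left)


Register state trace:
  MOV R5, 33  → R5 = 33
  SHL R5, 2  → R5 = 33 << 2 = 33 * 2^2 = 132
Final: R5 = 132

132


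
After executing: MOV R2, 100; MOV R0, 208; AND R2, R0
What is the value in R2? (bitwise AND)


Register state trace:
  MOV R2, 100  → R2 = 100 (0b01100100)
  MOV R0, 208  → R0 = 208 (0b11010000)
  AND R2, R0  → R2 = 100 AND 208 = 64 (0b01000000)
Final: R2 = 64

64


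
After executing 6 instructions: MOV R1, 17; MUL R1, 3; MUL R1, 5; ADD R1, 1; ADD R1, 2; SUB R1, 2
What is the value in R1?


Register state trace:
  MOV R1, 17  → R1 = 17
  MUL R1, 3  → R1 = 17 * 3 = 51
  MUL R1, 5  → R1 = 51 * 5 = 255
  ADD R1, 1  → R1 = 255 + 1 = 256
  ADD R1, 2  → R1 = 256 + 2 = 258
  SUB R1, 2  → R1 = 258 - 2 = 256
Final: R1 = 256

256


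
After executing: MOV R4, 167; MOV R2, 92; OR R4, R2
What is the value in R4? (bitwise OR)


Register state trace:
  MOV R4, 167  → R4 = 167 (0b10100111)
  MOV R2, 92  → R2 = 92 (0b01011100)
  OR R4, R2   → R4 = 167 OR 92 = 255 (0b11111111)
Final: R4 = 255

255


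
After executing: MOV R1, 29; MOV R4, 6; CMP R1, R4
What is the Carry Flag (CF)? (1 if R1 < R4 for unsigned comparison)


Register state trace:
  MOV R1, 29  → R1 = 29
  MOV R4, 6  → R4 = 6
  CMP R1, R4  → unsigned 29 - 6: no borrow
  29 >= 6, so CF = 0
CF = 0

0


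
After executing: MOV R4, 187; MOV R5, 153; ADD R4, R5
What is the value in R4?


Register state trace:
  MOV R4, 187  → R4 = 187
  MOV R5, 153  → R5 = 153
  ADD R4, R5  → R4 = 187 + 153 = 340
Final: R4 = 340

340


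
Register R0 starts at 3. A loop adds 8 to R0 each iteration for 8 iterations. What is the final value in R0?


Starting value: R0 = 3
  Iter 1: R0 = 3 + 8 = 11
  Iter 2: R0 = 11 + 8 = 19
  Iter 3: R0 = 19 + 8 = 27
  Iter 4: R0 = 27 + 8 = 35
  Iter 5: R0 = 35 + 8 = 43
  Iter 6: R0 = 43 + 8 = 51
  Iter 7: R0 = 51 + 8 = 59
  Iter 8: R0 = 59 + 8 = 67
Final: R0 = 67

67


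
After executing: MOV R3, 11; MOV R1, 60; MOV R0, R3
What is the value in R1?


Register state trace:
  MOV R3, 11  → R3 = 11
  MOV R1, 60  → R1 = 60
  MOV R0, R3  → R0 = 11
Final: R1 = 60

60


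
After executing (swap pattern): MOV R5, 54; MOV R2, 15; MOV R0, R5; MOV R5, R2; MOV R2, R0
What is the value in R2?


Register state trace (swap pattern):
  MOV R5, 54  → R5 = 54
  MOV R2, 15  → R2 = 15
  MOV R0, R5  → R0 = 54  (save R5)
  MOV R5, R2  → R5 = 15  (R5 gets R2's value)
  MOV R2, R0  → R2 = 54  (R2 gets saved value)
Final: R2 = 54

54


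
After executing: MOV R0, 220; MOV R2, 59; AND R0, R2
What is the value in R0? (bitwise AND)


Register state trace:
  MOV R0, 220  → R0 = 220 (0b11011100)
  MOV R2, 59  → R2 = 59 (0b00111011)
  AND R0, R2  → R0 = 220 AND 59 = 24 (0b00011000)
Final: R0 = 24

24


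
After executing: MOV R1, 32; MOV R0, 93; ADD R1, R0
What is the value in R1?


Register state trace:
  MOV R1, 32  → R1 = 32
  MOV R0, 93  → R0 = 93
  ADD R1, R0  → R1 = 32 + 93 = 125
Final: R1 = 125

125


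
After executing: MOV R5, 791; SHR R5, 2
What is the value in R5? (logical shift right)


Register state trace:
  MOV R5, 791  → R5 = 791
  SHR R5, 2  → R5 = 791 >> 2 = 791 // 2^2 = 197
Final: R5 = 197

197


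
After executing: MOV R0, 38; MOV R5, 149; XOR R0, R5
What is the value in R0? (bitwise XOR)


Register state trace:
  MOV R0, 38  → R0 = 38 (0b00100110)
  MOV R5, 149  → R5 = 149 (0b10010101)
  XOR R0, R5  → R0 = 38 XOR 149 = 179 (0b10110011)
Final: R0 = 179

179


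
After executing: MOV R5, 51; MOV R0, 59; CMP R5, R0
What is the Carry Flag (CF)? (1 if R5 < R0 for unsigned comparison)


Register state trace:
  MOV R5, 51  → R5 = 51
  MOV R0, 59  → R0 = 59
  CMP R5, R0  → unsigned 51 - 59: borrow occurs
  51 < 59, so CF = 1
CF = 1

1


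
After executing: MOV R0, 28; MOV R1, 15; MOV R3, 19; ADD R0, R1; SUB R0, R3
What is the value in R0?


Register state trace:
  MOV R0, 28  → R0 = 28
  MOV R1, 15  → R1 = 15
  MOV R3, 19  → R3 = 19
  ADD R0, R1  → R0 = 28 + 15 = 43
  SUB R0, R3  → R0 = 43 - 19 = 24
Final: R0 = 24

24


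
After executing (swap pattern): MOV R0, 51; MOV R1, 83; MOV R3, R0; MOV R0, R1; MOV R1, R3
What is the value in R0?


Register state trace (swap pattern):
  MOV R0, 51  → R0 = 51
  MOV R1, 83  → R1 = 83
  MOV R3, R0  → R3 = 51  (save R0)
  MOV R0, R1  → R0 = 83  (R0 gets R1's value)
  MOV R1, R3  → R1 = 51  (R1 gets saved value)
Final: R0 = 83

83


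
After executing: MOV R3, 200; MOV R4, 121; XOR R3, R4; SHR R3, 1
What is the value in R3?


Register state trace:
  MOV R3, 200  → R3 = 200 (0b11001000)
  MOV R4, 121  → R4 = 121 (0b01111001)
  XOR R3, R4  → R3 = 200 XOR 121 = 177 (0b10110001)
  SHR R3, 1  → R3 = 177 >> 1 = 88
Final: R3 = 88

88


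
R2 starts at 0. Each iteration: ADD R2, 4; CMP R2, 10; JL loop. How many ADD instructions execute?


Loop trace (R2 starts at 0, target 10, step 4):
  ADD #1: R2 = 0 + 4 = 4  → 4 < 10, loop
  ADD #2: R2 = 4 + 4 = 8  → 8 < 10, loop
  ADD #3: R2 = 8 + 4 = 12  → 12 >= 10, exit
Total ADD instructions: 3

3


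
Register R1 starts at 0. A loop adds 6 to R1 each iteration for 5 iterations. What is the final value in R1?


Starting value: R1 = 0
  Iter 1: R1 = 0 + 6 = 6
  Iter 2: R1 = 6 + 6 = 12
  Iter 3: R1 = 12 + 6 = 18
  Iter 4: R1 = 18 + 6 = 24
  Iter 5: R1 = 24 + 6 = 30
Final: R1 = 30

30


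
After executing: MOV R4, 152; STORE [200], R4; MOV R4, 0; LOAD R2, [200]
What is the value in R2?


Register and memory trace:
  MOV R4, 152  → R4 = 152
  STORE [200], R4  → mem[200] = 152
  MOV R4, 0  → R4 = 0
  LOAD R2, [200]  → R2 = mem[200] = 152
Final: R2 = 152

152


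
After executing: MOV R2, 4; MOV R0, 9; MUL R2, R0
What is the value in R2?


Register state trace:
  MOV R2, 4  → R2 = 4
  MOV R0, 9  → R0 = 9
  MUL R2, R0  → R2 = 4 * 9 = 36
Final: R2 = 36

36


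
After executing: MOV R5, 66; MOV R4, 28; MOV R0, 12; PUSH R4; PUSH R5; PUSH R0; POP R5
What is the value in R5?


Stack trace (top is rightmost):
  MOV R5, 66  → R5 = 66
  MOV R4, 28  → R4 = 28
  MOV R0, 12  → R0 = 12
  PUSH R4  → stack: [28]
  PUSH R5  → stack: [28, 66]
  PUSH R0  → stack: [28, 66, 12]
  POP R5  → R5 = 12, stack: [28, 66]
Final: R5 = 12

12


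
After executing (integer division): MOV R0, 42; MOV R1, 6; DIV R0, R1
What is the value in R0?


Register state trace:
  MOV R0, 42  → R0 = 42
  MOV R1, 6  → R1 = 6
  DIV R0, R1  → R0 = 42 // 6 = 7
Final: R0 = 7

7


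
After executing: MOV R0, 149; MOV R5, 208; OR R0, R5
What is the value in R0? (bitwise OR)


Register state trace:
  MOV R0, 149  → R0 = 149 (0b10010101)
  MOV R5, 208  → R5 = 208 (0b11010000)
  OR R0, R5   → R0 = 149 OR 208 = 213 (0b11010101)
Final: R0 = 213

213


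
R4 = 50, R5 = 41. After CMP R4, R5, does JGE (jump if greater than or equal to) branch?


Trace:
  R4 = 50, R5 = 41
  CMP R4, R5  → compares 50 vs 41
  JGE checks: is 50 greater than or equal to 41?
  50 > 41, so condition is true
Branch taken: Yes

Yes


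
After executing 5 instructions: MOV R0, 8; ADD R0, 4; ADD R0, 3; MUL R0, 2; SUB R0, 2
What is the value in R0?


Register state trace:
  MOV R0, 8  → R0 = 8
  ADD R0, 4  → R0 = 8 + 4 = 12
  ADD R0, 3  → R0 = 12 + 3 = 15
  MUL R0, 2  → R0 = 15 * 2 = 30
  SUB R0, 2  → R0 = 30 - 2 = 28
Final: R0 = 28

28


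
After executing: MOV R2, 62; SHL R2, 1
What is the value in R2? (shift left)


Register state trace:
  MOV R2, 62  → R2 = 62
  SHL R2, 1  → R2 = 62 << 1 = 62 * 2^1 = 124
Final: R2 = 124

124


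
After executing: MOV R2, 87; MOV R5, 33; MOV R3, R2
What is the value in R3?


Register state trace:
  MOV R2, 87  → R2 = 87
  MOV R5, 33  → R5 = 33
  MOV R3, R2  → R3 = 87
Final: R3 = 87

87


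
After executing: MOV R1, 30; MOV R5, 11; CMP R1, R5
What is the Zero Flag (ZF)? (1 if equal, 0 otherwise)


Register state trace:
  MOV R1, 30  → R1 = 30
  MOV R5, 11  → R5 = 11
  CMP R1, R5  → computes 30 - 11 = 19
  Result is nonzero, so values are not equal
ZF = 0

0


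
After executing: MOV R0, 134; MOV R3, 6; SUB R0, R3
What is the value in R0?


Register state trace:
  MOV R0, 134  → R0 = 134
  MOV R3, 6  → R3 = 6
  SUB R0, R3  → R0 = 134 - 6 = 128
Final: R0 = 128

128


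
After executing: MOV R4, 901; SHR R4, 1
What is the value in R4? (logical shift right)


Register state trace:
  MOV R4, 901  → R4 = 901
  SHR R4, 1  → R4 = 901 >> 1 = 901 // 2^1 = 450
Final: R4 = 450

450


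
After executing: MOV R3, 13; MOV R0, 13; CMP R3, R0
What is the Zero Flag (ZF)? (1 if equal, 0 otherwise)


Register state trace:
  MOV R3, 13  → R3 = 13
  MOV R0, 13  → R0 = 13
  CMP R3, R0  → computes 13 - 13 = 0
  Result is zero, so values are equal
ZF = 1

1


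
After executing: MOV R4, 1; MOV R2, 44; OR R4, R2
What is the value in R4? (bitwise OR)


Register state trace:
  MOV R4, 1  → R4 = 1 (0b00000001)
  MOV R2, 44  → R2 = 44 (0b00101100)
  OR R4, R2   → R4 = 1 OR 44 = 45 (0b00101101)
Final: R4 = 45

45


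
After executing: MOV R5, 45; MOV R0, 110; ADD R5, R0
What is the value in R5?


Register state trace:
  MOV R5, 45  → R5 = 45
  MOV R0, 110  → R0 = 110
  ADD R5, R0  → R5 = 45 + 110 = 155
Final: R5 = 155

155


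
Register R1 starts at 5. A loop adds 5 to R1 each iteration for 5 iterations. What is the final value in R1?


Starting value: R1 = 5
  Iter 1: R1 = 5 + 5 = 10
  Iter 2: R1 = 10 + 5 = 15
  Iter 3: R1 = 15 + 5 = 20
  Iter 4: R1 = 20 + 5 = 25
  Iter 5: R1 = 25 + 5 = 30
Final: R1 = 30

30


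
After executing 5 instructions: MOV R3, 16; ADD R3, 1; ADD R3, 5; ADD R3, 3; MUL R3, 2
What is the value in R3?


Register state trace:
  MOV R3, 16  → R3 = 16
  ADD R3, 1  → R3 = 16 + 1 = 17
  ADD R3, 5  → R3 = 17 + 5 = 22
  ADD R3, 3  → R3 = 22 + 3 = 25
  MUL R3, 2  → R3 = 25 * 2 = 50
Final: R3 = 50

50


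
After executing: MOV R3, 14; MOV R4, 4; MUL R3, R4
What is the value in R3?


Register state trace:
  MOV R3, 14  → R3 = 14
  MOV R4, 4  → R4 = 4
  MUL R3, R4  → R3 = 14 * 4 = 56
Final: R3 = 56

56


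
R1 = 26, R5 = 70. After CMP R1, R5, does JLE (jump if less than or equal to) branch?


Trace:
  R1 = 26, R5 = 70
  CMP R1, R5  → compares 26 vs 70
  JLE checks: is 26 less than or equal to 70?
  26 < 70, so condition is true
Branch taken: Yes

Yes


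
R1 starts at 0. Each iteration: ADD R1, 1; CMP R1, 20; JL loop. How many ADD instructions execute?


Loop trace (R1 starts at 0, target 20, step 1):
  ADD #1: R1 = 0 + 1 = 1  → 1 < 20, loop
  ADD #2: R1 = 1 + 1 = 2  → 2 < 20, loop
  ADD #3: R1 = 2 + 1 = 3  → 3 < 20, loop
  ADD #4: R1 = 3 + 1 = 4  → 4 < 20, loop
  ADD #5: R1 = 4 + 1 = 5  → 5 < 20, loop
  ADD #6: R1 = 5 + 1 = 6  → 6 < 20, loop
  ADD #7: R1 = 6 + 1 = 7  → 7 < 20, loop
  ADD #8: R1 = 7 + 1 = 8  → 8 < 20, loop
  ADD #9: R1 = 8 + 1 = 9  → 9 < 20, loop
  ADD #10: R1 = 9 + 1 = 10  → 10 < 20, loop
  ADD #11: R1 = 10 + 1 = 11  → 11 < 20, loop
  ADD #12: R1 = 11 + 1 = 12  → 12 < 20, loop
  ADD #13: R1 = 12 + 1 = 13  → 13 < 20, loop
  ADD #14: R1 = 13 + 1 = 14  → 14 < 20, loop
  ADD #15: R1 = 14 + 1 = 15  → 15 < 20, loop
  ADD #16: R1 = 15 + 1 = 16  → 16 < 20, loop
  ADD #17: R1 = 16 + 1 = 17  → 17 < 20, loop
  ADD #18: R1 = 17 + 1 = 18  → 18 < 20, loop
  ADD #19: R1 = 18 + 1 = 19  → 19 < 20, loop
  ADD #20: R1 = 19 + 1 = 20  → 20 >= 20, exit
Total ADD instructions: 20

20


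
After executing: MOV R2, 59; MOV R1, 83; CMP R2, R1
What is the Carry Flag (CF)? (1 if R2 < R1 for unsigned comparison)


Register state trace:
  MOV R2, 59  → R2 = 59
  MOV R1, 83  → R1 = 83
  CMP R2, R1  → unsigned 59 - 83: borrow occurs
  59 < 83, so CF = 1
CF = 1

1


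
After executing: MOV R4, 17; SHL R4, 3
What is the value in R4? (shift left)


Register state trace:
  MOV R4, 17  → R4 = 17
  SHL R4, 3  → R4 = 17 << 3 = 17 * 2^3 = 136
Final: R4 = 136

136


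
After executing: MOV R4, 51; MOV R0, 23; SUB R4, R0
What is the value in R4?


Register state trace:
  MOV R4, 51  → R4 = 51
  MOV R0, 23  → R0 = 23
  SUB R4, R0  → R4 = 51 - 23 = 28
Final: R4 = 28

28


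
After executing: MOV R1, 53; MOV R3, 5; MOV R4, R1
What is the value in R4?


Register state trace:
  MOV R1, 53  → R1 = 53
  MOV R3, 5  → R3 = 5
  MOV R4, R1  → R4 = 53
Final: R4 = 53

53


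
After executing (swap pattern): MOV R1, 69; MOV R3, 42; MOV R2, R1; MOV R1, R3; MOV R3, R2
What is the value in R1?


Register state trace (swap pattern):
  MOV R1, 69  → R1 = 69
  MOV R3, 42  → R3 = 42
  MOV R2, R1  → R2 = 69  (save R1)
  MOV R1, R3  → R1 = 42  (R1 gets R3's value)
  MOV R3, R2  → R3 = 69  (R3 gets saved value)
Final: R1 = 42

42


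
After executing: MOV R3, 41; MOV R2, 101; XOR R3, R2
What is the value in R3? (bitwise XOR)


Register state trace:
  MOV R3, 41  → R3 = 41 (0b00101001)
  MOV R2, 101  → R2 = 101 (0b01100101)
  XOR R3, R2  → R3 = 41 XOR 101 = 76 (0b01001100)
Final: R3 = 76

76


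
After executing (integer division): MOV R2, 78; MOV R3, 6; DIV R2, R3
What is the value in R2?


Register state trace:
  MOV R2, 78  → R2 = 78
  MOV R3, 6  → R3 = 6
  DIV R2, R3  → R2 = 78 // 6 = 13
Final: R2 = 13

13


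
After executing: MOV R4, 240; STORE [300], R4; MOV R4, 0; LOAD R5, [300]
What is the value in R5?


Register and memory trace:
  MOV R4, 240  → R4 = 240
  STORE [300], R4  → mem[300] = 240
  MOV R4, 0  → R4 = 0
  LOAD R5, [300]  → R5 = mem[300] = 240
Final: R5 = 240

240


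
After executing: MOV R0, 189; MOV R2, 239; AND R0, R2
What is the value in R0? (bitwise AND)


Register state trace:
  MOV R0, 189  → R0 = 189 (0b10111101)
  MOV R2, 239  → R2 = 239 (0b11101111)
  AND R0, R2  → R0 = 189 AND 239 = 173 (0b10101101)
Final: R0 = 173

173


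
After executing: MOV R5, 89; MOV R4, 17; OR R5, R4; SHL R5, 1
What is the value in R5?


Register state trace:
  MOV R5, 89  → R5 = 89 (0b01011001)
  MOV R4, 17  → R4 = 17 (0b00010001)
  OR R5, R4  → R5 = 89 OR 17 = 89 (0b01011001)
  SHL R5, 1  → R5 = 89 << 1 = 178
Final: R5 = 178

178


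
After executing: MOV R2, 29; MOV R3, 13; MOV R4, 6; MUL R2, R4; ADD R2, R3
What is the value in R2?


Register state trace:
  MOV R2, 29  → R2 = 29
  MOV R3, 13  → R3 = 13
  MOV R4, 6  → R4 = 6
  MUL R2, R4  → R2 = 29 * 6 = 174
  ADD R2, R3  → R2 = 174 + 13 = 187
Final: R2 = 187

187


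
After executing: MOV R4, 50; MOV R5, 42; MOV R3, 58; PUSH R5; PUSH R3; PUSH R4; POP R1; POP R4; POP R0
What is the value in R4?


Stack trace (top is rightmost):
  MOV R4, 50  → R4 = 50
  MOV R5, 42  → R5 = 42
  MOV R3, 58  → R3 = 58
  PUSH R5  → stack: [42]
  PUSH R3  → stack: [42, 58]
  PUSH R4  → stack: [42, 58, 50]
  POP R1  → R1 = 50, stack: [42, 58]
  POP R4  → R4 = 58, stack: [42]
  POP R0  → R0 = 42, stack: []
Final: R4 = 58

58


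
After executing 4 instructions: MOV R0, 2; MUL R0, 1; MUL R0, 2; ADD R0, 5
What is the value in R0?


Register state trace:
  MOV R0, 2  → R0 = 2
  MUL R0, 1  → R0 = 2 * 1 = 2
  MUL R0, 2  → R0 = 2 * 2 = 4
  ADD R0, 5  → R0 = 4 + 5 = 9
Final: R0 = 9

9


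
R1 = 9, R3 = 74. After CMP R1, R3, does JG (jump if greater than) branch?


Trace:
  R1 = 9, R3 = 74
  CMP R1, R3  → compares 9 vs 74
  JG checks: is 9 greater than 74?
  9 < 74, so condition is false
Branch taken: No

No


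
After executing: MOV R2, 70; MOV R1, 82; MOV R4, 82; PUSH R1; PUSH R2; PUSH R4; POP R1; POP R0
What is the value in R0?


Stack trace (top is rightmost):
  MOV R2, 70  → R2 = 70
  MOV R1, 82  → R1 = 82
  MOV R4, 82  → R4 = 82
  PUSH R1  → stack: [82]
  PUSH R2  → stack: [82, 70]
  PUSH R4  → stack: [82, 70, 82]
  POP R1  → R1 = 82, stack: [82, 70]
  POP R0  → R0 = 70, stack: [82]
Final: R0 = 70

70


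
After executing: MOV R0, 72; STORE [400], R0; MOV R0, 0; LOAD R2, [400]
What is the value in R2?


Register and memory trace:
  MOV R0, 72  → R0 = 72
  STORE [400], R0  → mem[400] = 72
  MOV R0, 0  → R0 = 0
  LOAD R2, [400]  → R2 = mem[400] = 72
Final: R2 = 72

72
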